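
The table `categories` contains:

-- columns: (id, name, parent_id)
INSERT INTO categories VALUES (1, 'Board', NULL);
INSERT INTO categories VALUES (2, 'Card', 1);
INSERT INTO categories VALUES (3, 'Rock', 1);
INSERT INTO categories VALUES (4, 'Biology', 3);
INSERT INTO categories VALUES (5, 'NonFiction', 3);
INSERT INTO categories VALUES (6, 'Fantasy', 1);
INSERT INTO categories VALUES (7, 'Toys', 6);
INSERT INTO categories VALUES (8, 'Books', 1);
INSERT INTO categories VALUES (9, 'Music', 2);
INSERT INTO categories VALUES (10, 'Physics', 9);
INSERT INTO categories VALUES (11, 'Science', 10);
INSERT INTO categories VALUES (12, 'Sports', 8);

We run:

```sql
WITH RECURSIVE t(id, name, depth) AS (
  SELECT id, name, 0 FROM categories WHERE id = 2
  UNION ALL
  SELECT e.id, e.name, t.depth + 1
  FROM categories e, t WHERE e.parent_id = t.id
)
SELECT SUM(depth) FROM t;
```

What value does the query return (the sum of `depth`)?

6

Base: id=2 (Card) at depth 0.
Iteration 1: rows with parent_id in {2} -> Music (id 9, depth 1).
Iteration 2: rows with parent_id in {9} -> Physics (id 10, depth 2).
Iteration 3: rows with parent_id in {10} -> Science (id 11, depth 3).
Iteration 4: no rows with parent_id in {11}; recursion stops.
SUM(depth) = 0 + 1 + 2 + 3 = 6.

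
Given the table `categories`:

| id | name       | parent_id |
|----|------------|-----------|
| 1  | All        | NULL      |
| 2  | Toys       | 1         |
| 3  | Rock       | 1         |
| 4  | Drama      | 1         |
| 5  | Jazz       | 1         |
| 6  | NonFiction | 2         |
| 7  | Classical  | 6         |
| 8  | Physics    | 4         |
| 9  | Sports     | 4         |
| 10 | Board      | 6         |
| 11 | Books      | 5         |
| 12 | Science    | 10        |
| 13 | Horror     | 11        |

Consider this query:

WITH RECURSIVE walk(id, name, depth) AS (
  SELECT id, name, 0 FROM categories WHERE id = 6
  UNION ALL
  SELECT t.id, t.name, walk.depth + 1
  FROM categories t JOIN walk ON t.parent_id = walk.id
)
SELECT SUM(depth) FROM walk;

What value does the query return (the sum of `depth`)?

Base: id=6 (NonFiction) at depth 0.
Iteration 1: rows with parent_id in {6} -> Classical (id 7, depth 1), Board (id 10, depth 1).
Iteration 2: rows with parent_id in {7,10} -> Science (id 12, depth 2).
Iteration 3: no rows with parent_id in {12}; recursion stops.
SUM(depth) = 0 + 1 + 1 + 2 = 4.

4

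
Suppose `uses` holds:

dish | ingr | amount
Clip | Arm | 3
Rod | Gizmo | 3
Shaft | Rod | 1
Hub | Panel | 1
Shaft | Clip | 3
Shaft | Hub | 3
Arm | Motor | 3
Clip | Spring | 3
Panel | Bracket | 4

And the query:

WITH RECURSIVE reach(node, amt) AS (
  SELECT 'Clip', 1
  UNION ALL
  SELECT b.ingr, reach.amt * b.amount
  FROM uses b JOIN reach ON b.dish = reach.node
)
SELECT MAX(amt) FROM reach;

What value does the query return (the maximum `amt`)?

Base: (Clip, amt=1).
Iteration 1: components of {Clip} -> Arm = 1*3 = 3, Spring = 1*3 = 3.
Iteration 2: components of {Arm,Spring} -> Motor = 3*3 = 9.
Iteration 3: no further components; recursion stops.
amt values: 1, 3, 3, 9; the maximum is 9.

9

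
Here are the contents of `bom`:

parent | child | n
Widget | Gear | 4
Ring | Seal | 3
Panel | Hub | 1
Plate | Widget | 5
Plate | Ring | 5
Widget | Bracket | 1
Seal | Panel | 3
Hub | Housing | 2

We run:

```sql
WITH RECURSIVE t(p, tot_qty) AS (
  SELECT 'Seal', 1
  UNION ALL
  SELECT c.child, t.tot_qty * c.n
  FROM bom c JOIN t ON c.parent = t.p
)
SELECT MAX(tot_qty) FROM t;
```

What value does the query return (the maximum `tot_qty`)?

Base: (Seal, tot_qty=1).
Iteration 1: components of {Seal} -> Panel = 1*3 = 3.
Iteration 2: components of {Panel} -> Hub = 3*1 = 3.
Iteration 3: components of {Hub} -> Housing = 3*2 = 6.
Iteration 4: no further components; recursion stops.
tot_qty values: 1, 3, 3, 6; the maximum is 6.

6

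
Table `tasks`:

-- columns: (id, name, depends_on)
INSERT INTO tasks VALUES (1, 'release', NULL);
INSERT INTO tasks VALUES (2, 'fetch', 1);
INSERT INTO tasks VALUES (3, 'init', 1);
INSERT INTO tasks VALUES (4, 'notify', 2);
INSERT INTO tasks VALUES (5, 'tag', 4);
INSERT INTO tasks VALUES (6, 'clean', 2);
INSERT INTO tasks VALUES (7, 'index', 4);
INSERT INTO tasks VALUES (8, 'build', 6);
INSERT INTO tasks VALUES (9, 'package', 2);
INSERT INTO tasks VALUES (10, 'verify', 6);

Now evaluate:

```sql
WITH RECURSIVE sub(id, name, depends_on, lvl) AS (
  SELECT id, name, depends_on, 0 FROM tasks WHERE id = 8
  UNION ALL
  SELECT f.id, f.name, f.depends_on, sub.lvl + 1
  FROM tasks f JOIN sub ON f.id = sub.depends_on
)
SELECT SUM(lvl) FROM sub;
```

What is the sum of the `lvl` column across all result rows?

6

Base: id=8 (build), depends_on=6, lvl 0.
Iteration 1: join on id=6 -> clean (id 6, depends_on=2, lvl 1).
Iteration 2: join on id=2 -> fetch (id 2, depends_on=1, lvl 2).
Iteration 3: join on id=1 -> release (id 1, depends_on=NULL, lvl 3).
Iteration 4: depends_on is NULL; no match; recursion stops.
SUM(lvl) = 0 + 1 + 2 + 3 = 6.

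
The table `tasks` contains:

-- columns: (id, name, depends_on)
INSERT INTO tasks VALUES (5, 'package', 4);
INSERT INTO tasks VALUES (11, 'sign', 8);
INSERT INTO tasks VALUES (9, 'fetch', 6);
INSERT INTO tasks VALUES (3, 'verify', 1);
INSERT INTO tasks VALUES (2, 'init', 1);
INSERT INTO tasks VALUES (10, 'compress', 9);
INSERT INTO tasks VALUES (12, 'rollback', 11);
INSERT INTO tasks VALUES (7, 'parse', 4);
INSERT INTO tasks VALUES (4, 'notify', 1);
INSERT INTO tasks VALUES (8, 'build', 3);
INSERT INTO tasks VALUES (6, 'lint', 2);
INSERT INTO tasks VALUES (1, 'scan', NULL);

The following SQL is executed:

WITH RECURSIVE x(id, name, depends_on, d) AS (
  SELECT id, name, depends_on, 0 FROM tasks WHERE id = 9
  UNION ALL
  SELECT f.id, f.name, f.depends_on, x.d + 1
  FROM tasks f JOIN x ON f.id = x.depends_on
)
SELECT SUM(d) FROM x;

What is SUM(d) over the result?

Base: id=9 (fetch), depends_on=6, d 0.
Iteration 1: join on id=6 -> lint (id 6, depends_on=2, d 1).
Iteration 2: join on id=2 -> init (id 2, depends_on=1, d 2).
Iteration 3: join on id=1 -> scan (id 1, depends_on=NULL, d 3).
Iteration 4: depends_on is NULL; no match; recursion stops.
SUM(d) = 0 + 1 + 2 + 3 = 6.

6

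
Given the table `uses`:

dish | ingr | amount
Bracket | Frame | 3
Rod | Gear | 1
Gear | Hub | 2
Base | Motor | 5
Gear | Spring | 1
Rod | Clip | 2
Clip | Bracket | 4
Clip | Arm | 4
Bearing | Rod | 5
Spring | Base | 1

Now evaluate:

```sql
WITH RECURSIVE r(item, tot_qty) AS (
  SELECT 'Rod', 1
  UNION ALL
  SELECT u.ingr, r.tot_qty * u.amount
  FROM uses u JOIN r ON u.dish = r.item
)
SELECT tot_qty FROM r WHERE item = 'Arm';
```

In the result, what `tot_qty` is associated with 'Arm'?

Base: (Rod, tot_qty=1).
Iteration 1: components of {Rod} -> Clip = 1*2 = 2, Gear = 1*1 = 1.
Iteration 2: components of {Clip,Gear} -> Arm = 2*4 = 8, Bracket = 2*4 = 8, Hub = 1*2 = 2, Spring = 1*1 = 1.
Iteration 3: components of {Arm,Bracket,Hub,Spring} -> Base = 1*1 = 1, Frame = 8*3 = 24.
Iteration 4: components of {Base,Frame} -> Motor = 1*5 = 5.
Iteration 5: no further components; recursion stops.

8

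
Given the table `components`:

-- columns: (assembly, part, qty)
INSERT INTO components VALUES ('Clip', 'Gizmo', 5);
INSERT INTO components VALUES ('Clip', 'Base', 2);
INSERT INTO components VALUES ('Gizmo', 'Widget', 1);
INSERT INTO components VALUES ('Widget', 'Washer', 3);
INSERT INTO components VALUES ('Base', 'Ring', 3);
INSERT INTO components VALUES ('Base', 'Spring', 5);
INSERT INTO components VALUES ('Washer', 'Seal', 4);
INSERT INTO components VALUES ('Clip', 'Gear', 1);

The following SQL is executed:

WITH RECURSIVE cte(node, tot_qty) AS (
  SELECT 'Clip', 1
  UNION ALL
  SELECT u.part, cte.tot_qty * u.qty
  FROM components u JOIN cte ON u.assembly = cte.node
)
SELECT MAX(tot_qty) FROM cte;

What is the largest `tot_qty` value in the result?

Base: (Clip, tot_qty=1).
Iteration 1: components of {Clip} -> Base = 1*2 = 2, Gear = 1*1 = 1, Gizmo = 1*5 = 5.
Iteration 2: components of {Base,Gear,Gizmo} -> Ring = 2*3 = 6, Spring = 2*5 = 10, Widget = 5*1 = 5.
Iteration 3: components of {Ring,Spring,Widget} -> Washer = 5*3 = 15.
Iteration 4: components of {Washer} -> Seal = 15*4 = 60.
Iteration 5: no further components; recursion stops.
tot_qty values: 1, 5, 2, 1, 5, 6, 10, 15, 60; the maximum is 60.

60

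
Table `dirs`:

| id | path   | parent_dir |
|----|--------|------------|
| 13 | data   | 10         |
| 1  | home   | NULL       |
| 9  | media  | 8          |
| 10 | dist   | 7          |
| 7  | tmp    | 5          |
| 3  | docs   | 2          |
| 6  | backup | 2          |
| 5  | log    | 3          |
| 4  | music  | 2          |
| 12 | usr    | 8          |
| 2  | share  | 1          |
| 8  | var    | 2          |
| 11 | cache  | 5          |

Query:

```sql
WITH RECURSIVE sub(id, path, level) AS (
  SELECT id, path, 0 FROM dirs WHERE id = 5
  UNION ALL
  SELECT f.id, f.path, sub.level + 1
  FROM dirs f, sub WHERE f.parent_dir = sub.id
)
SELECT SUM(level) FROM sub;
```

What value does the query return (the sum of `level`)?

7

Base: id=5 (log) at level 0.
Iteration 1: rows with parent_dir in {5} -> tmp (id 7, level 1), cache (id 11, level 1).
Iteration 2: rows with parent_dir in {7,11} -> dist (id 10, level 2).
Iteration 3: rows with parent_dir in {10} -> data (id 13, level 3).
Iteration 4: no rows with parent_dir in {13}; recursion stops.
SUM(level) = 0 + 1 + 1 + 2 + 3 = 7.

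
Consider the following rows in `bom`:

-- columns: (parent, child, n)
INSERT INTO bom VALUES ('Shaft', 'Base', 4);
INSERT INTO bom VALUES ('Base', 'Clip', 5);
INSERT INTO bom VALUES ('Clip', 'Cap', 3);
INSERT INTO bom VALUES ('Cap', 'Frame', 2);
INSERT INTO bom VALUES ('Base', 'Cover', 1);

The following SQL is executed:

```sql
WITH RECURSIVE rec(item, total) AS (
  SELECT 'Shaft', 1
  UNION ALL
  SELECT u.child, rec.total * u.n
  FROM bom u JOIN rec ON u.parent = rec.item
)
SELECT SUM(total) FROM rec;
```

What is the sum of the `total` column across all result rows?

209

Base: (Shaft, total=1).
Iteration 1: components of {Shaft} -> Base = 1*4 = 4.
Iteration 2: components of {Base} -> Clip = 4*5 = 20, Cover = 4*1 = 4.
Iteration 3: components of {Clip,Cover} -> Cap = 20*3 = 60.
Iteration 4: components of {Cap} -> Frame = 60*2 = 120.
Iteration 5: no further components; recursion stops.
SUM(total) = 1 + 4 + 4 + 20 + 60 + 120 = 209.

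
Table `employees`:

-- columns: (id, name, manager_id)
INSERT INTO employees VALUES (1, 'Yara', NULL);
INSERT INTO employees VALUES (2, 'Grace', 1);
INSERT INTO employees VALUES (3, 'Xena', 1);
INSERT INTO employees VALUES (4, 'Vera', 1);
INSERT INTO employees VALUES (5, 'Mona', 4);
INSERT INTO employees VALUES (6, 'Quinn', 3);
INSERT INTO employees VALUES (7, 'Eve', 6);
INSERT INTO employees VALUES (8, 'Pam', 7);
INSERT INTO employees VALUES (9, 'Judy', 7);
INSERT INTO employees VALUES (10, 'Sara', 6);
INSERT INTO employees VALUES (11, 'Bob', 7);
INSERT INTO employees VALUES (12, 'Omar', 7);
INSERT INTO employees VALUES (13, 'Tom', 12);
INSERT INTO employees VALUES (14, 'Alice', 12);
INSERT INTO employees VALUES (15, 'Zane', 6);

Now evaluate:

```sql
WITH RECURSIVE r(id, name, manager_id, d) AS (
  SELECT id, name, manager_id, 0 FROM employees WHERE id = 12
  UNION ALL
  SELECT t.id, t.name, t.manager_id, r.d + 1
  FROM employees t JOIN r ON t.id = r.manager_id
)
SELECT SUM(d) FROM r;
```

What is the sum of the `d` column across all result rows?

10

Base: id=12 (Omar), manager_id=7, d 0.
Iteration 1: join on id=7 -> Eve (id 7, manager_id=6, d 1).
Iteration 2: join on id=6 -> Quinn (id 6, manager_id=3, d 2).
Iteration 3: join on id=3 -> Xena (id 3, manager_id=1, d 3).
Iteration 4: join on id=1 -> Yara (id 1, manager_id=NULL, d 4).
Iteration 5: manager_id is NULL; no match; recursion stops.
SUM(d) = 0 + 1 + 2 + 3 + 4 = 10.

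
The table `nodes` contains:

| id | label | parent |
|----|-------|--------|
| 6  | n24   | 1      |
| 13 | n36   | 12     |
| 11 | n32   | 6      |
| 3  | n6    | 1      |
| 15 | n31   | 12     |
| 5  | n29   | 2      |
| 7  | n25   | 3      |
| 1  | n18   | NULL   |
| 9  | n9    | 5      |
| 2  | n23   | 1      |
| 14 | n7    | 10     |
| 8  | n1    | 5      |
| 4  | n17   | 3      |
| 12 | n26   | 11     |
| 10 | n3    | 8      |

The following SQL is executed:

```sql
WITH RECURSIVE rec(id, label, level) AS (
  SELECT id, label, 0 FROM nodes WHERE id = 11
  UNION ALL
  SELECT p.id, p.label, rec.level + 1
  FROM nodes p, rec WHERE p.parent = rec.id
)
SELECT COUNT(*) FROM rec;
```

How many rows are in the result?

Base: id=11 (n32) at level 0.
Iteration 1: rows with parent in {11} -> n26 (id 12, level 1).
Iteration 2: rows with parent in {12} -> n36 (id 13, level 2), n31 (id 15, level 2).
Iteration 3: no rows with parent in {13,15}; recursion stops.
Total rows emitted: 4.

4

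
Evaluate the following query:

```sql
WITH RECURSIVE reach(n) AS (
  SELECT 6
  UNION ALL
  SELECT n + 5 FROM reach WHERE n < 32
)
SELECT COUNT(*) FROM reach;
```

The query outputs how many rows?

7

Base: n=6.
Iteration 1: 6 < 32 holds -> n = 6 + 5 = 11.
Iteration 2: 11 < 32 holds -> n = 11 + 5 = 16.
Iteration 3: 16 < 32 holds -> n = 16 + 5 = 21.
Iteration 4: 21 < 32 holds -> n = 21 + 5 = 26.
Iteration 5: 26 < 32 holds -> n = 26 + 5 = 31.
Iteration 6: 31 < 32 holds -> n = 31 + 5 = 36.
Iteration 7: 36 < 32 fails; recursion stops.
Total rows emitted: 7.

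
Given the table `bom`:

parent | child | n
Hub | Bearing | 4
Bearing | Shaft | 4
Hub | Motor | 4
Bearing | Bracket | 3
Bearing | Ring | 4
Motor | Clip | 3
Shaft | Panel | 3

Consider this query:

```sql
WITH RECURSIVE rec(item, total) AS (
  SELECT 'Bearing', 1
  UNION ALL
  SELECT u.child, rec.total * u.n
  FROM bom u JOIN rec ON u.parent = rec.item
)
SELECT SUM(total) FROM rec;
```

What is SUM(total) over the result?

Base: (Bearing, total=1).
Iteration 1: components of {Bearing} -> Bracket = 1*3 = 3, Ring = 1*4 = 4, Shaft = 1*4 = 4.
Iteration 2: components of {Bracket,Ring,Shaft} -> Panel = 4*3 = 12.
Iteration 3: no further components; recursion stops.
SUM(total) = 1 + 4 + 3 + 4 + 12 = 24.

24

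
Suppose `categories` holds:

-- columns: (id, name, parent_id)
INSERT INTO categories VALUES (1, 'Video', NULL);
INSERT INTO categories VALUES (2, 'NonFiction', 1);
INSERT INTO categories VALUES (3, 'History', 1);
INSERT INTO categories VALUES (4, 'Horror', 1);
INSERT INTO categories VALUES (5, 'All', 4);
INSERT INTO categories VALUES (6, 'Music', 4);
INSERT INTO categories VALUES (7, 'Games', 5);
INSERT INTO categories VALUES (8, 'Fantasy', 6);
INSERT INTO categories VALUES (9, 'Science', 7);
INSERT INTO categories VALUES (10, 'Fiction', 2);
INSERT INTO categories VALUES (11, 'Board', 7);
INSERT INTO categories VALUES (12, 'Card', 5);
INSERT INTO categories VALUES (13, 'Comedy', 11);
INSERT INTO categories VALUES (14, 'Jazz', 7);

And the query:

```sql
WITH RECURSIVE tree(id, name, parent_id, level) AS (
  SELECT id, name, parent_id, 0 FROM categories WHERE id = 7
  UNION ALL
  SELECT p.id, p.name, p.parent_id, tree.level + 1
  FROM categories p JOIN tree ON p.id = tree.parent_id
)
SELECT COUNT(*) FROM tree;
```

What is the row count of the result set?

Base: id=7 (Games), parent_id=5, level 0.
Iteration 1: join on id=5 -> All (id 5, parent_id=4, level 1).
Iteration 2: join on id=4 -> Horror (id 4, parent_id=1, level 2).
Iteration 3: join on id=1 -> Video (id 1, parent_id=NULL, level 3).
Iteration 4: parent_id is NULL; no match; recursion stops.
Total rows emitted: 4.

4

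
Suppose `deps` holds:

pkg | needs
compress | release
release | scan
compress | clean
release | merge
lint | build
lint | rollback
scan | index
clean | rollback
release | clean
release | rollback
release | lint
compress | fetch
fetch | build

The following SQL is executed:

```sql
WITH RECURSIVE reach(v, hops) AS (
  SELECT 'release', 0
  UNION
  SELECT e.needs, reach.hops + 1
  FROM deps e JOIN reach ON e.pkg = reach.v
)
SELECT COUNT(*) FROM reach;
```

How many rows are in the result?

9

Base: (release, hops=0).
Iteration 1: edges from {release} -> (clean, hops=1), (lint, hops=1), (merge, hops=1), (rollback, hops=1), (scan, hops=1).
Iteration 2: edges from {clean,lint,merge,rollback,scan} -> (build, hops=2), (index, hops=2), (rollback, hops=2). [UNION drops 1 duplicate row(s)]
Iteration 3: no outgoing edges from {build,index,rollback}; recursion stops.
Total rows emitted: 9.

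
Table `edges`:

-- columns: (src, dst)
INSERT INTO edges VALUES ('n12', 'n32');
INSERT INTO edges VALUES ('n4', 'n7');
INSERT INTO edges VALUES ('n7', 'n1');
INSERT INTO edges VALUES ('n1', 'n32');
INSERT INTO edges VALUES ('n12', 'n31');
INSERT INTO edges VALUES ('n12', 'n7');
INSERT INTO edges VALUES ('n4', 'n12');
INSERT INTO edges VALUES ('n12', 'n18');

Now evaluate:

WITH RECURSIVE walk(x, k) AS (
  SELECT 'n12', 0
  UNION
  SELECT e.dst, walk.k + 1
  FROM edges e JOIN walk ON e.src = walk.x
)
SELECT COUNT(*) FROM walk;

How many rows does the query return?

Base: (n12, k=0).
Iteration 1: edges from {n12} -> (n18, k=1), (n31, k=1), (n32, k=1), (n7, k=1).
Iteration 2: edges from {n18,n31,n32,n7} -> (n1, k=2).
Iteration 3: edges from {n1} -> (n32, k=3).
Iteration 4: no outgoing edges from {n32}; recursion stops.
Total rows emitted: 7.

7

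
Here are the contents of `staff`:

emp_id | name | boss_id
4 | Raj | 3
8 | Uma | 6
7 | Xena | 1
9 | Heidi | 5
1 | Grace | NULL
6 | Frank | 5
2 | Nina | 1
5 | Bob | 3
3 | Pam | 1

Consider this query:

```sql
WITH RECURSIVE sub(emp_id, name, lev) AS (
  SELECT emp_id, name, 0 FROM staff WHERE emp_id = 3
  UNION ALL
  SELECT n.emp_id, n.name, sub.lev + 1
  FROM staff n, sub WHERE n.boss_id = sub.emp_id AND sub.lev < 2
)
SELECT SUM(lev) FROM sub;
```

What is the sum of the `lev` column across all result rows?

Base: emp_id=3 (Pam) at lev 0.
Iteration 1: rows with boss_id in {3} -> Raj (id 4, lev 1), Bob (id 5, lev 1).
Iteration 2: rows with boss_id in {4,5} -> Frank (id 6, lev 2), Heidi (id 9, lev 2).
Iteration 3: lev < 2 fails for all current rows; recursion stops.
SUM(lev) = 0 + 1 + 1 + 2 + 2 = 6.

6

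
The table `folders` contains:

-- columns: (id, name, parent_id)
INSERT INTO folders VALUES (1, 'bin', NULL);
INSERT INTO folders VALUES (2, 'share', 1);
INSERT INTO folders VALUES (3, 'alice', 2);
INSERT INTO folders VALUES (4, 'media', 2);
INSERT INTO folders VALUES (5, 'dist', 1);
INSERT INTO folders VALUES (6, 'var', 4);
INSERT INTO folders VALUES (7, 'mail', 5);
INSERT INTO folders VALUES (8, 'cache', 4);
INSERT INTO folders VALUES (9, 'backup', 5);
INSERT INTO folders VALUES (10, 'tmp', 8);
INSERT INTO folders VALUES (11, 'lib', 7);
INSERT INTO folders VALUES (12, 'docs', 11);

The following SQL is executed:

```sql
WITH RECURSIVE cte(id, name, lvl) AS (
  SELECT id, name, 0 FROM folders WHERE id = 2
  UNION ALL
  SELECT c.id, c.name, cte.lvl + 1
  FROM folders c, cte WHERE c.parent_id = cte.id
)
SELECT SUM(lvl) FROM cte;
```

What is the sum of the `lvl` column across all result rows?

Base: id=2 (share) at lvl 0.
Iteration 1: rows with parent_id in {2} -> alice (id 3, lvl 1), media (id 4, lvl 1).
Iteration 2: rows with parent_id in {3,4} -> var (id 6, lvl 2), cache (id 8, lvl 2).
Iteration 3: rows with parent_id in {6,8} -> tmp (id 10, lvl 3).
Iteration 4: no rows with parent_id in {10}; recursion stops.
SUM(lvl) = 0 + 1 + 1 + 2 + 2 + 3 = 9.

9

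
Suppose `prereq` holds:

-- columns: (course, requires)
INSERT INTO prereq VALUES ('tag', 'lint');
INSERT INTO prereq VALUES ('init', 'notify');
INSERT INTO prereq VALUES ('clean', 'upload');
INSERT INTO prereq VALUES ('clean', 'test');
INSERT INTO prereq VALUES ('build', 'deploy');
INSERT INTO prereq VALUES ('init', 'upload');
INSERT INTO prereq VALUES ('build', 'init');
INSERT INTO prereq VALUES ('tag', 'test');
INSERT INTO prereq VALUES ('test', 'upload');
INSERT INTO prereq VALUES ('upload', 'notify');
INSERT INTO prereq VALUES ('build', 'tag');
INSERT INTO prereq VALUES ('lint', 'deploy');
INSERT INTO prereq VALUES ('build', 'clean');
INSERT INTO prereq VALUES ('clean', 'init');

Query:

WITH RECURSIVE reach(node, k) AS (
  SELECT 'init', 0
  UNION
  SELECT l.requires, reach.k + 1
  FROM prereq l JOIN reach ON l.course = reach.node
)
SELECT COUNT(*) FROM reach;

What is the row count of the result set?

4

Base: (init, k=0).
Iteration 1: edges from {init} -> (notify, k=1), (upload, k=1).
Iteration 2: edges from {notify,upload} -> (notify, k=2).
Iteration 3: no outgoing edges from {notify}; recursion stops.
Total rows emitted: 4.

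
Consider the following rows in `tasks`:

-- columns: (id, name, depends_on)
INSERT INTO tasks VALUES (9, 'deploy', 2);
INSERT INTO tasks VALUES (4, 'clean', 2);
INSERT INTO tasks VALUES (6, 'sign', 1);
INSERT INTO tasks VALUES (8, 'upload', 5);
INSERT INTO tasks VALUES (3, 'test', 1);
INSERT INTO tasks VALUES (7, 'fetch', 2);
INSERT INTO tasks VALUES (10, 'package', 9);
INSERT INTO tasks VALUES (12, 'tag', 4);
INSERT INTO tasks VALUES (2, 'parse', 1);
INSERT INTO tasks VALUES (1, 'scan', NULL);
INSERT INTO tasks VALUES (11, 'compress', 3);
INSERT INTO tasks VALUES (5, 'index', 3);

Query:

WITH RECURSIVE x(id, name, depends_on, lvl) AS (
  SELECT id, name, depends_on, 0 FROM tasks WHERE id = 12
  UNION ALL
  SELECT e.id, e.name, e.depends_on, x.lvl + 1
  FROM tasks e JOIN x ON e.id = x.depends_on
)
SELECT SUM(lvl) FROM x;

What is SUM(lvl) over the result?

6

Base: id=12 (tag), depends_on=4, lvl 0.
Iteration 1: join on id=4 -> clean (id 4, depends_on=2, lvl 1).
Iteration 2: join on id=2 -> parse (id 2, depends_on=1, lvl 2).
Iteration 3: join on id=1 -> scan (id 1, depends_on=NULL, lvl 3).
Iteration 4: depends_on is NULL; no match; recursion stops.
SUM(lvl) = 0 + 1 + 2 + 3 = 6.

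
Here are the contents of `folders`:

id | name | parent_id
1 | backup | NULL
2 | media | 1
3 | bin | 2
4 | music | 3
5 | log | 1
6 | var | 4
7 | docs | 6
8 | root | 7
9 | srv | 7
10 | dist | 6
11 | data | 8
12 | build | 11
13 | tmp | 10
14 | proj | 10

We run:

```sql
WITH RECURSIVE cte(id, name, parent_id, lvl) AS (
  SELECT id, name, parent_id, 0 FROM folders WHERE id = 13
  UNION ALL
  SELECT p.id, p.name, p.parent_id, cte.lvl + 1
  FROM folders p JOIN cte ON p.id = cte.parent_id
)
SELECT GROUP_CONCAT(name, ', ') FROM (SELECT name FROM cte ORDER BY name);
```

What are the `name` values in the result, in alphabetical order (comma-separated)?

Base: id=13 (tmp), parent_id=10, lvl 0.
Iteration 1: join on id=10 -> dist (id 10, parent_id=6, lvl 1).
Iteration 2: join on id=6 -> var (id 6, parent_id=4, lvl 2).
Iteration 3: join on id=4 -> music (id 4, parent_id=3, lvl 3).
Iteration 4: join on id=3 -> bin (id 3, parent_id=2, lvl 4).
Iteration 5: join on id=2 -> media (id 2, parent_id=1, lvl 5).
Iteration 6: join on id=1 -> backup (id 1, parent_id=NULL, lvl 6).
Iteration 7: parent_id is NULL; no match; recursion stops.

backup, bin, dist, media, music, tmp, var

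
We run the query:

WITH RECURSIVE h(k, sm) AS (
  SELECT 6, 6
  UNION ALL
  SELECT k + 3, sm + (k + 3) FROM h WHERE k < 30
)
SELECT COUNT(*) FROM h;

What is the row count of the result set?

Base: k=6, sm=6.
Iteration 1: 6 < 30 holds -> k = 6 + 3 = 9, sm = 6 + 9 = 15.
Iteration 2: 9 < 30 holds -> k = 9 + 3 = 12, sm = 15 + 12 = 27.
Iteration 3: 12 < 30 holds -> k = 12 + 3 = 15, sm = 27 + 15 = 42.
Iteration 4: 15 < 30 holds -> k = 15 + 3 = 18, sm = 42 + 18 = 60.
Iteration 5: 18 < 30 holds -> k = 18 + 3 = 21, sm = 60 + 21 = 81.
Iteration 6: 21 < 30 holds -> k = 21 + 3 = 24, sm = 81 + 24 = 105.
Iteration 7: 24 < 30 holds -> k = 24 + 3 = 27, sm = 105 + 27 = 132.
Iteration 8: 27 < 30 holds -> k = 27 + 3 = 30, sm = 132 + 30 = 162.
Iteration 9: 30 < 30 fails; recursion stops.
Total rows emitted: 9.

9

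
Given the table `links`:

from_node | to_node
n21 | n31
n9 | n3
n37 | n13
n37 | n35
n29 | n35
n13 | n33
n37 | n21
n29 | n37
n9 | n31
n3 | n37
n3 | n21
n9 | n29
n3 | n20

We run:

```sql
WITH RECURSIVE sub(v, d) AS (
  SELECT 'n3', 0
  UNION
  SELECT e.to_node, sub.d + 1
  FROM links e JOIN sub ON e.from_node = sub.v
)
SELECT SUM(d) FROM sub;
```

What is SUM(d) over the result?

Base: (n3, d=0).
Iteration 1: edges from {n3} -> (n20, d=1), (n21, d=1), (n37, d=1).
Iteration 2: edges from {n20,n21,n37} -> (n13, d=2), (n21, d=2), (n31, d=2), (n35, d=2).
Iteration 3: edges from {n13,n21,n31,n35} -> (n31, d=3), (n33, d=3).
Iteration 4: no outgoing edges from {n31,n33}; recursion stops.
SUM(d) = 0 + 1 + 1 + 1 + 2 + 2 + 2 + 2 + 3 + 3 = 17.

17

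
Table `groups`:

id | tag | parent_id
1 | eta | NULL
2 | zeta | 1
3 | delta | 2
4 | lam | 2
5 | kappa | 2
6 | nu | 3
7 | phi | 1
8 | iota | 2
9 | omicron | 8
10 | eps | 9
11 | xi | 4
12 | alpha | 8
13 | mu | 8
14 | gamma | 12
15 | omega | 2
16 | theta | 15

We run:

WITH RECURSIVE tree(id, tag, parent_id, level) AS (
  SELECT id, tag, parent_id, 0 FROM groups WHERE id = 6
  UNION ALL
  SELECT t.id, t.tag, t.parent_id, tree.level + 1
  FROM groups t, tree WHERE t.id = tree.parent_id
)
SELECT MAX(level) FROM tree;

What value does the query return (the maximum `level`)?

Base: id=6 (nu), parent_id=3, level 0.
Iteration 1: join on id=3 -> delta (id 3, parent_id=2, level 1).
Iteration 2: join on id=2 -> zeta (id 2, parent_id=1, level 2).
Iteration 3: join on id=1 -> eta (id 1, parent_id=NULL, level 3).
Iteration 4: parent_id is NULL; no match; recursion stops.
level values: 0, 1, 2, 3; the maximum is 3.

3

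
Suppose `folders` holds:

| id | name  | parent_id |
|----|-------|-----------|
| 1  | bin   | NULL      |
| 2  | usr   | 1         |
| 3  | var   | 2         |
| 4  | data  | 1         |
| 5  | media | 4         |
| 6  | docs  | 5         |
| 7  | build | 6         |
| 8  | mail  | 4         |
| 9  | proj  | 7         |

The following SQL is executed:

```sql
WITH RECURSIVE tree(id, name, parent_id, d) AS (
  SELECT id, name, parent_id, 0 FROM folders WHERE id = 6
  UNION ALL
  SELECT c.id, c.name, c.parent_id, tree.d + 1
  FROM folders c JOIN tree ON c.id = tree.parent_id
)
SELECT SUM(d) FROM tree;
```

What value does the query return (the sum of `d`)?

Base: id=6 (docs), parent_id=5, d 0.
Iteration 1: join on id=5 -> media (id 5, parent_id=4, d 1).
Iteration 2: join on id=4 -> data (id 4, parent_id=1, d 2).
Iteration 3: join on id=1 -> bin (id 1, parent_id=NULL, d 3).
Iteration 4: parent_id is NULL; no match; recursion stops.
SUM(d) = 0 + 1 + 2 + 3 = 6.

6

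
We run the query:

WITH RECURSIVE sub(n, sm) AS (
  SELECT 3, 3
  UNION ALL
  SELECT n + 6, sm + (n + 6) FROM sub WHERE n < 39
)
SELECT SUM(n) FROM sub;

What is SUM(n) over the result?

Base: n=3, sm=3.
Iteration 1: 3 < 39 holds -> n = 3 + 6 = 9, sm = 3 + 9 = 12.
Iteration 2: 9 < 39 holds -> n = 9 + 6 = 15, sm = 12 + 15 = 27.
Iteration 3: 15 < 39 holds -> n = 15 + 6 = 21, sm = 27 + 21 = 48.
Iteration 4: 21 < 39 holds -> n = 21 + 6 = 27, sm = 48 + 27 = 75.
Iteration 5: 27 < 39 holds -> n = 27 + 6 = 33, sm = 75 + 33 = 108.
Iteration 6: 33 < 39 holds -> n = 33 + 6 = 39, sm = 108 + 39 = 147.
Iteration 7: 39 < 39 fails; recursion stops.
SUM(n) = 3 + 9 + 15 + 21 + 27 + 33 + 39 = 147.

147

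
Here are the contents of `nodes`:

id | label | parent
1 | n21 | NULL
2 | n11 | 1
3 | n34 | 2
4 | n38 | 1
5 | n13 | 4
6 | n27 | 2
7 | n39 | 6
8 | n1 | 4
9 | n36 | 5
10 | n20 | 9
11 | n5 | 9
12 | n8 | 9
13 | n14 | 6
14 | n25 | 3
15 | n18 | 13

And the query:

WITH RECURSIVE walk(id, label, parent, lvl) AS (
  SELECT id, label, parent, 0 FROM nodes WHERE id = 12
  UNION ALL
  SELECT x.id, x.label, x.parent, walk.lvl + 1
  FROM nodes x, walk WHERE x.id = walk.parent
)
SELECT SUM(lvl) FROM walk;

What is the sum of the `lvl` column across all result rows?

10

Base: id=12 (n8), parent=9, lvl 0.
Iteration 1: join on id=9 -> n36 (id 9, parent=5, lvl 1).
Iteration 2: join on id=5 -> n13 (id 5, parent=4, lvl 2).
Iteration 3: join on id=4 -> n38 (id 4, parent=1, lvl 3).
Iteration 4: join on id=1 -> n21 (id 1, parent=NULL, lvl 4).
Iteration 5: parent is NULL; no match; recursion stops.
SUM(lvl) = 0 + 1 + 2 + 3 + 4 = 10.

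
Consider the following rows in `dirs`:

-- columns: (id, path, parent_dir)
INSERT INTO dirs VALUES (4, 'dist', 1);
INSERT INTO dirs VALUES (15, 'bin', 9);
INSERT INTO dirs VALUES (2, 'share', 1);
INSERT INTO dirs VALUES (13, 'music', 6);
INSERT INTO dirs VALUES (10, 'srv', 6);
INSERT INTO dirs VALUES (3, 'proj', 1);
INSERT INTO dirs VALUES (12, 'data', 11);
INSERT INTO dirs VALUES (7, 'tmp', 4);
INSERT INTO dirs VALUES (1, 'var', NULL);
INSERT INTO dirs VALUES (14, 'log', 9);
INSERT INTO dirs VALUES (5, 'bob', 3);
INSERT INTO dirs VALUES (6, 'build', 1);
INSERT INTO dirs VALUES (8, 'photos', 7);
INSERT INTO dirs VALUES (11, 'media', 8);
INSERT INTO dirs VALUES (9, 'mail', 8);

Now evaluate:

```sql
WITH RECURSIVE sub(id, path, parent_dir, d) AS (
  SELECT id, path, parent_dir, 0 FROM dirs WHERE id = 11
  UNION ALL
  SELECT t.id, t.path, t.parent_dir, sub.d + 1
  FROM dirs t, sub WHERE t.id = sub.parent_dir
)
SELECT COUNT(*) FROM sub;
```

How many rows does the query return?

Base: id=11 (media), parent_dir=8, d 0.
Iteration 1: join on id=8 -> photos (id 8, parent_dir=7, d 1).
Iteration 2: join on id=7 -> tmp (id 7, parent_dir=4, d 2).
Iteration 3: join on id=4 -> dist (id 4, parent_dir=1, d 3).
Iteration 4: join on id=1 -> var (id 1, parent_dir=NULL, d 4).
Iteration 5: parent_dir is NULL; no match; recursion stops.
Total rows emitted: 5.

5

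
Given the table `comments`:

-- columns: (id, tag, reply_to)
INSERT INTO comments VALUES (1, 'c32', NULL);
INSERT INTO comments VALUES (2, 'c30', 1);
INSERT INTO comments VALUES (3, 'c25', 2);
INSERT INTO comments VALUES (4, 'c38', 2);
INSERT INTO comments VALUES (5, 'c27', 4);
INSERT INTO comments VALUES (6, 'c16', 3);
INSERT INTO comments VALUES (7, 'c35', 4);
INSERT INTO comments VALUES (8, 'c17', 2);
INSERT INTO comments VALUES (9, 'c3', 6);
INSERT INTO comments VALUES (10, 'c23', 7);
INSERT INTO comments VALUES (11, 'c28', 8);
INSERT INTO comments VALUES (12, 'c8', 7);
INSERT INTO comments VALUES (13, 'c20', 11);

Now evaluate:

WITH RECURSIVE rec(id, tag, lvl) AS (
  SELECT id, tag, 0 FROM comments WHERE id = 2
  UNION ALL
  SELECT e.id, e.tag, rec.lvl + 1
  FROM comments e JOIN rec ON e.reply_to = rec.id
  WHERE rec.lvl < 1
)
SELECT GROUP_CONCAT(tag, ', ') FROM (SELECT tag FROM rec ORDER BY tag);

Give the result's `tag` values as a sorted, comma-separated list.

Base: id=2 (c30) at lvl 0.
Iteration 1: rows with reply_to in {2} -> c25 (id 3, lvl 1), c38 (id 4, lvl 1), c17 (id 8, lvl 1).
Iteration 2: lvl < 1 fails for all current rows; recursion stops.

c17, c25, c30, c38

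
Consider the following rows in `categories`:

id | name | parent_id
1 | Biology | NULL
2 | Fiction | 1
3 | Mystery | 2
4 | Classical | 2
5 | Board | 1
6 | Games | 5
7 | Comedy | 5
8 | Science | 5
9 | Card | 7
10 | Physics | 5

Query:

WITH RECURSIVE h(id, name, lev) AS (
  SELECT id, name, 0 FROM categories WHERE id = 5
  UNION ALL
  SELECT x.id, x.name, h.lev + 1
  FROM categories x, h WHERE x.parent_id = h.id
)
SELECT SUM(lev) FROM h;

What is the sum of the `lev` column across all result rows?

Base: id=5 (Board) at lev 0.
Iteration 1: rows with parent_id in {5} -> Games (id 6, lev 1), Comedy (id 7, lev 1), Science (id 8, lev 1), Physics (id 10, lev 1).
Iteration 2: rows with parent_id in {6,7,8,10} -> Card (id 9, lev 2).
Iteration 3: no rows with parent_id in {9}; recursion stops.
SUM(lev) = 0 + 1 + 1 + 1 + 1 + 2 = 6.

6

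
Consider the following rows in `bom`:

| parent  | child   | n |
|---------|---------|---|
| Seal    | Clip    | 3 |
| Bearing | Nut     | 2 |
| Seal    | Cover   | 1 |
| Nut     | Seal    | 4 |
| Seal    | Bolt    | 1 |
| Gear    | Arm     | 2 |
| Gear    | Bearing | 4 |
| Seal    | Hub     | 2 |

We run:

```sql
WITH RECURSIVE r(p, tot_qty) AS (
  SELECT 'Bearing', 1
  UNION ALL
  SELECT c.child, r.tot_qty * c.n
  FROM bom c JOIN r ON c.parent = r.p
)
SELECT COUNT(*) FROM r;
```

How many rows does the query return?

Base: (Bearing, tot_qty=1).
Iteration 1: components of {Bearing} -> Nut = 1*2 = 2.
Iteration 2: components of {Nut} -> Seal = 2*4 = 8.
Iteration 3: components of {Seal} -> Bolt = 8*1 = 8, Clip = 8*3 = 24, Cover = 8*1 = 8, Hub = 8*2 = 16.
Iteration 4: no further components; recursion stops.
Total rows emitted: 7.

7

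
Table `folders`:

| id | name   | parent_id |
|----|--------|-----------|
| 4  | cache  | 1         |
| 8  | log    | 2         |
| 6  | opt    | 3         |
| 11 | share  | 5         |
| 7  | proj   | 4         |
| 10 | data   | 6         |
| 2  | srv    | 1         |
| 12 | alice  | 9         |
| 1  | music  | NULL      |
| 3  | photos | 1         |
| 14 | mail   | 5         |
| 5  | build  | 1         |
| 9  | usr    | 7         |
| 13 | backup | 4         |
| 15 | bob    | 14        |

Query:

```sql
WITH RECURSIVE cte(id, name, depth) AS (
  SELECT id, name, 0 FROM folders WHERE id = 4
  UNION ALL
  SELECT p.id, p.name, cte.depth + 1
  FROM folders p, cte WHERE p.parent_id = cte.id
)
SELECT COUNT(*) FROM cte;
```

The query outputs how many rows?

5

Base: id=4 (cache) at depth 0.
Iteration 1: rows with parent_id in {4} -> proj (id 7, depth 1), backup (id 13, depth 1).
Iteration 2: rows with parent_id in {7,13} -> usr (id 9, depth 2).
Iteration 3: rows with parent_id in {9} -> alice (id 12, depth 3).
Iteration 4: no rows with parent_id in {12}; recursion stops.
Total rows emitted: 5.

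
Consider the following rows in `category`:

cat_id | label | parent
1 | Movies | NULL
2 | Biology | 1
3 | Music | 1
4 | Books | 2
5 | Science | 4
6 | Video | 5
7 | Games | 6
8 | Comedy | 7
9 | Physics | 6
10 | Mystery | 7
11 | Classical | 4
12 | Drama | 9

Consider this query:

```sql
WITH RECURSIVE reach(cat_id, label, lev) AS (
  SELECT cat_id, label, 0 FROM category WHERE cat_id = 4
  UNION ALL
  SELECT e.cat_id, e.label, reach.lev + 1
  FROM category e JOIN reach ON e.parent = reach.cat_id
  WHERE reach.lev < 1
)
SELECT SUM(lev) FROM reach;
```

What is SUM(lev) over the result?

Base: cat_id=4 (Books) at lev 0.
Iteration 1: rows with parent in {4} -> Science (id 5, lev 1), Classical (id 11, lev 1).
Iteration 2: lev < 1 fails for all current rows; recursion stops.
SUM(lev) = 0 + 1 + 1 = 2.

2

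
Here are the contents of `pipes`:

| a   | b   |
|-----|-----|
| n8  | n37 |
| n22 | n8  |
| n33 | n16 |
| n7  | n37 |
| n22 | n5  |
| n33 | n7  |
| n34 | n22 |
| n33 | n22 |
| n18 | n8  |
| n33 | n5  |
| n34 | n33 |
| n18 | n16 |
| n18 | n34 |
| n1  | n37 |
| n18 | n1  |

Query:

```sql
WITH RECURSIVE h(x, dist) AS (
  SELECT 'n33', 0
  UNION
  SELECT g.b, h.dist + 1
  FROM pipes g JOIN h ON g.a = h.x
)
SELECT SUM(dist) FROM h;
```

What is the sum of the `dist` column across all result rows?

Base: (n33, dist=0).
Iteration 1: edges from {n33} -> (n16, dist=1), (n22, dist=1), (n5, dist=1), (n7, dist=1).
Iteration 2: edges from {n16,n22,n5,n7} -> (n37, dist=2), (n5, dist=2), (n8, dist=2).
Iteration 3: edges from {n37,n5,n8} -> (n37, dist=3).
Iteration 4: no outgoing edges from {n37}; recursion stops.
SUM(dist) = 0 + 1 + 1 + 1 + 1 + 2 + 2 + 2 + 3 = 13.

13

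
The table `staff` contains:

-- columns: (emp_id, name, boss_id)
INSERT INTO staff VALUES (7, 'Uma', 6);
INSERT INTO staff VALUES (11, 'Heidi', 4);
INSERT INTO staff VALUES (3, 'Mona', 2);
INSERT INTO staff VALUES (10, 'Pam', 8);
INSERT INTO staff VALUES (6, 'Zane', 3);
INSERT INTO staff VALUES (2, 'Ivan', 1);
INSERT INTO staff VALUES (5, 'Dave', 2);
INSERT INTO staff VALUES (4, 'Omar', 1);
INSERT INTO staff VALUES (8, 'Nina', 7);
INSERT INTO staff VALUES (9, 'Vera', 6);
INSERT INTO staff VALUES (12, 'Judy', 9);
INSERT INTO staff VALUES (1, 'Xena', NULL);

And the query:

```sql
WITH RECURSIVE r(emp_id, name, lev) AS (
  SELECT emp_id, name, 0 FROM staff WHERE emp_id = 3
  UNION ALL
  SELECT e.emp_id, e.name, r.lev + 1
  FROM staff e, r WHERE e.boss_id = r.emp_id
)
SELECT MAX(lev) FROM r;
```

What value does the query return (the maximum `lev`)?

4

Base: emp_id=3 (Mona) at lev 0.
Iteration 1: rows with boss_id in {3} -> Zane (id 6, lev 1).
Iteration 2: rows with boss_id in {6} -> Uma (id 7, lev 2), Vera (id 9, lev 2).
Iteration 3: rows with boss_id in {7,9} -> Nina (id 8, lev 3), Judy (id 12, lev 3).
Iteration 4: rows with boss_id in {8,12} -> Pam (id 10, lev 4).
Iteration 5: no rows with boss_id in {10}; recursion stops.
lev values: 0, 1, 2, 2, 3, 3, 4; the maximum is 4.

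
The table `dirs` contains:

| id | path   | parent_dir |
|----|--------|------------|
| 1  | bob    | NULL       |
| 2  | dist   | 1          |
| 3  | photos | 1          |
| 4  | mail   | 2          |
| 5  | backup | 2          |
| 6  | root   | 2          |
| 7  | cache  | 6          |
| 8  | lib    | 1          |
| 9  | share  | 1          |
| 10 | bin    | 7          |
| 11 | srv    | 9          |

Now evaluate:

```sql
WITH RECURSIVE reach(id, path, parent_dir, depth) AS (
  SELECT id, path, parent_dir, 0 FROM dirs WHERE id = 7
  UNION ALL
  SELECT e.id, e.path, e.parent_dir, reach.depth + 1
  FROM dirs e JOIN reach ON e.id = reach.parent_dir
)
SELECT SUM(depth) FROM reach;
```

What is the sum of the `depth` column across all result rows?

6

Base: id=7 (cache), parent_dir=6, depth 0.
Iteration 1: join on id=6 -> root (id 6, parent_dir=2, depth 1).
Iteration 2: join on id=2 -> dist (id 2, parent_dir=1, depth 2).
Iteration 3: join on id=1 -> bob (id 1, parent_dir=NULL, depth 3).
Iteration 4: parent_dir is NULL; no match; recursion stops.
SUM(depth) = 0 + 1 + 2 + 3 = 6.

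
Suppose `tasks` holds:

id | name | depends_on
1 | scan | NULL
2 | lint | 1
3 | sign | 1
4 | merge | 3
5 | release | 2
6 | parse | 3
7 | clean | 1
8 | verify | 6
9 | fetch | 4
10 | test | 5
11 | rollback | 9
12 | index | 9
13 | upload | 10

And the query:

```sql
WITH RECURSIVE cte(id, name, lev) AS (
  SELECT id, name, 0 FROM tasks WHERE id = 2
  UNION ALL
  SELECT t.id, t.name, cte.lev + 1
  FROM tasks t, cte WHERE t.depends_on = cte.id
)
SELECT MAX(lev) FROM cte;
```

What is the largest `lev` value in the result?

Base: id=2 (lint) at lev 0.
Iteration 1: rows with depends_on in {2} -> release (id 5, lev 1).
Iteration 2: rows with depends_on in {5} -> test (id 10, lev 2).
Iteration 3: rows with depends_on in {10} -> upload (id 13, lev 3).
Iteration 4: no rows with depends_on in {13}; recursion stops.
lev values: 0, 1, 2, 3; the maximum is 3.

3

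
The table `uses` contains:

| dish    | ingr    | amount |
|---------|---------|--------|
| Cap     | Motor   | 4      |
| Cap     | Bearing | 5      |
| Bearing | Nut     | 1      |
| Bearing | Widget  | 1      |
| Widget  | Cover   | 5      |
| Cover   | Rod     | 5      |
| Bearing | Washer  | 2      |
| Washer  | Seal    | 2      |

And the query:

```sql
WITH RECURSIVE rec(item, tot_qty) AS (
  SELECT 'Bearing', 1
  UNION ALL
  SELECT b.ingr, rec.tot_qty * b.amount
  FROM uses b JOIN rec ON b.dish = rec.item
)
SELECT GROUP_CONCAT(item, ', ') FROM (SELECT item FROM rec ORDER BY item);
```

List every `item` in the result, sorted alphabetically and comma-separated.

Base: (Bearing, tot_qty=1).
Iteration 1: components of {Bearing} -> Nut = 1*1 = 1, Washer = 1*2 = 2, Widget = 1*1 = 1.
Iteration 2: components of {Nut,Washer,Widget} -> Cover = 1*5 = 5, Seal = 2*2 = 4.
Iteration 3: components of {Cover,Seal} -> Rod = 5*5 = 25.
Iteration 4: no further components; recursion stops.

Bearing, Cover, Nut, Rod, Seal, Washer, Widget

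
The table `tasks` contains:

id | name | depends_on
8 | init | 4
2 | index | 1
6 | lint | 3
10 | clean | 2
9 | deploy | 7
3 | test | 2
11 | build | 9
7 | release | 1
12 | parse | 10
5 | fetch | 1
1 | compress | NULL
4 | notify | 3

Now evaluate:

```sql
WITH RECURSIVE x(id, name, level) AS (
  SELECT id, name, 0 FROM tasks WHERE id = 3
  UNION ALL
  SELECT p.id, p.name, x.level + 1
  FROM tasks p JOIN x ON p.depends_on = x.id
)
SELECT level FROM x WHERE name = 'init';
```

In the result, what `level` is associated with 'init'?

2

Base: id=3 (test) at level 0.
Iteration 1: rows with depends_on in {3} -> notify (id 4, level 1), lint (id 6, level 1).
Iteration 2: rows with depends_on in {4,6} -> init (id 8, level 2).
Iteration 3: no rows with depends_on in {8}; recursion stops.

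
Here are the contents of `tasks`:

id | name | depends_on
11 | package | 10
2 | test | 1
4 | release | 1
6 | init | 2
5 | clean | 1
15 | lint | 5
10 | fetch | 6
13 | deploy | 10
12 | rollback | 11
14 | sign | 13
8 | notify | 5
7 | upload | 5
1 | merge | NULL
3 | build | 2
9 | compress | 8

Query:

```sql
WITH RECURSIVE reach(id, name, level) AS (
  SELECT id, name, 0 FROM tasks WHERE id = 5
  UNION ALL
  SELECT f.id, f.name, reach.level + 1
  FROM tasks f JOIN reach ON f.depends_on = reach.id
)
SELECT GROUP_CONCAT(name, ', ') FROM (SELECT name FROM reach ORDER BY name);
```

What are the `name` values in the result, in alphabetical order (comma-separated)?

clean, compress, lint, notify, upload

Base: id=5 (clean) at level 0.
Iteration 1: rows with depends_on in {5} -> upload (id 7, level 1), notify (id 8, level 1), lint (id 15, level 1).
Iteration 2: rows with depends_on in {7,8,15} -> compress (id 9, level 2).
Iteration 3: no rows with depends_on in {9}; recursion stops.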